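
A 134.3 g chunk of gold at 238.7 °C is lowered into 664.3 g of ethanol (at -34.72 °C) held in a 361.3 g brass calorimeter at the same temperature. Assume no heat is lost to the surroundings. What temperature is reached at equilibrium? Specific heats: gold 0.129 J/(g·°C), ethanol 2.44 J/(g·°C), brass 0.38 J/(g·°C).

Net heat exchanged in the isolated system is zero:
134.3*0.129*(T − 238.7) + 664.3*2.44*(T − (-34.72)) + 361.3*0.38*(T − (-34.72)) = 0
1775.5 T = -56909
T ≈ -32.05 °C

T_f ≈ -32.1 °C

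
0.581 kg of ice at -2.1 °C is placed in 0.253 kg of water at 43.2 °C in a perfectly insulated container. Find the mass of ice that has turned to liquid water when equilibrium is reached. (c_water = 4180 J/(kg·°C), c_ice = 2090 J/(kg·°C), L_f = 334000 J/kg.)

m_melted ≈ 0.129 kg

Heat available from the water dropping to 0 °C: 0.253×4180×43.2 = 45686 J.
Warming the ice to 0 °C takes 0.581×2090×2.1 = 2550 J, leaving 43136 J for melting.
Melting all 0.581 kg of ice would need 0.581×334000 = 194054 J.
43136 J < 194054 J, so only part of the ice melts and the system sits at 0 °C.
m_melt = 43136 / L_f = 0.1291 kg.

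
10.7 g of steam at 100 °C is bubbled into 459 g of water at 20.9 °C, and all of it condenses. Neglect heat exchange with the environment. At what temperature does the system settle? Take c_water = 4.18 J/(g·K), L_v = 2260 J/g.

Setting the total heat transfer to zero:
condense steam: −10.7×2260 = −24182
  condensate cools 100→T: 10.7×4.18×(T − 100) = 44.73(T − 100)
  water warms: 459×4.18×(T − 20.9) = 1918.6(T − 20.9)
1963.3 T = 24182 + 4472.6 + 40099 = 68754
T ≈ 35.02 °C (< 100 °C, so full condensation is consistent).

T_f ≈ 35.0 °C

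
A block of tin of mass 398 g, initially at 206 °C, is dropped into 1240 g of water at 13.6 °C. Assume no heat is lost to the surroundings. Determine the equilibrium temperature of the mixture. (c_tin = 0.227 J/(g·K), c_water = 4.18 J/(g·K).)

T_f ≈ 16.9 °C

Setting the total heat transfer to zero:
398*0.227*(T − 206) + 1240*4.18*(T − 13.6) = 0
90.35(T − 206) + 5183.2(T − 13.6) = 0
(90.35 + 5183.2) T = 90.35*206 + 5183.2*13.6
T = 89103 / 5273.5 = 16.9 °C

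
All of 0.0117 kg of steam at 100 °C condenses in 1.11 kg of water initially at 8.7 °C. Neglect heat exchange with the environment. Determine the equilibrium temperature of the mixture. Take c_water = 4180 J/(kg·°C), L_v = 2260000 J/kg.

T_f ≈ 15.3 °C

Taking heat into each body as positive, Σ m c ΔT = 0:
condense steam: −0.0117·2260000 = −26442
  condensed water 100 °C→T: 48.91(T − 100)
  original water: 4639.8(T − 8.7)
4688.7 T = 26442 + 4890.6 + 40366 = 71699
T ≈ 15.29 °C — below 100 °C, confirming all the steam condensed.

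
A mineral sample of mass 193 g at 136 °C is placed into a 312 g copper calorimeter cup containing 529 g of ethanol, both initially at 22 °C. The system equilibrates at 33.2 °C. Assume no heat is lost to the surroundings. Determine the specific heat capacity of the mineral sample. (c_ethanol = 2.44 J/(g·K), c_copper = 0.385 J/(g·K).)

c ≈ 0.796 J/(g·K)

Energy conservation, ΣQ = 0:
193·c·(33.2 − 136) + 529·2.44·(33.2 − 22) + 312·0.385·(33.2 − 22) = 0
-19840 c = -15802
c = -15802/-19840 ≈ 0.7964 J/(g·K)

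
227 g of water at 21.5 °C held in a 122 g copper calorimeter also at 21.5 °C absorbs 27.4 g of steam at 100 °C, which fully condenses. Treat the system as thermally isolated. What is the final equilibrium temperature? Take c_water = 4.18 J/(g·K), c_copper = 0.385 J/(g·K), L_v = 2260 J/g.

T_f ≈ 85.4 °C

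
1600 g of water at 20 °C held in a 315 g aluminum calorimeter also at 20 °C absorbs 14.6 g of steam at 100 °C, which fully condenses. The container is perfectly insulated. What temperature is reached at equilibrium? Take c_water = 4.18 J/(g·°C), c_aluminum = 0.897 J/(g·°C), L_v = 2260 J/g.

T_f ≈ 25.4 °C

Energy balance with sensible and latent terms:
condense steam: −14.6·2260 = −32996
  condensate cools 100→T: 14.6·4.18·(T − 100) = 61.03(T − 100)
  water warms: 1600·4.18·(T − 20) = 6688(T − 20)
  cup: 282.56(T − 20)
7031.6 T = 32996 + 6102.8 + 139411 = 178510
T ≈ 25.39 °C, under the boiling point, so the assumption holds.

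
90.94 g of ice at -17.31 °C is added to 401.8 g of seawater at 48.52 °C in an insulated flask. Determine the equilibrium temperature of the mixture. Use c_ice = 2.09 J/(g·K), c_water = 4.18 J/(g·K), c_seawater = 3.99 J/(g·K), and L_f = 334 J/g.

T_f ≈ 22.2 °C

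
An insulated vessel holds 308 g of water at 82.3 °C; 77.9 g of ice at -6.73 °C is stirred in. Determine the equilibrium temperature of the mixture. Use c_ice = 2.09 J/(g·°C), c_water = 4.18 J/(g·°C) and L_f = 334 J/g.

Setting the total heat transfer to zero:
warm ice to 0 °C: 77.9·2.09·(0 − (-6.73)) = 1095.7; melt ice: 77.9·334 = 26019; warm the meltwater: 325.62 T; water: 1287.4(T − 82.3)
1613.1 T = 105956 − 27114 = 78842
T ≈ 48.88 °C — above 0 °C, consistent with complete melting.

T_f ≈ 48.9 °C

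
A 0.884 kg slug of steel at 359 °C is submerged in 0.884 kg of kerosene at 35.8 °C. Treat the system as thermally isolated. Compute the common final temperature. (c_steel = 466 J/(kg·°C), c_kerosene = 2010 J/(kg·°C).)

T_f ≈ 96.6 °C

Conservation of energy gives ΣQ = 0:
0.884*466*(T − 359) + 0.884*2010*(T − 35.8) = 0
411.94(T − 359) + 1776.8(T − 35.8) = 0
(411.94 + 1776.8) T = 411.94*359 + 1776.8*35.8
T = 211499/2188.8 ≈ 96.63 °C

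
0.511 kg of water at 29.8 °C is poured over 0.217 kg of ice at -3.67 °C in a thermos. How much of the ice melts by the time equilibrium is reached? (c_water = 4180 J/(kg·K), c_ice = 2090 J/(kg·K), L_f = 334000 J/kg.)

m_melted ≈ 0.186 kg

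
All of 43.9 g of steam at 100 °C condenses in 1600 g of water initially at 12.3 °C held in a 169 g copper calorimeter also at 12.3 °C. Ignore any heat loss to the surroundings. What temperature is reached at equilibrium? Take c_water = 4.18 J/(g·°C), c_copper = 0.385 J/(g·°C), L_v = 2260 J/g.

Let T be the final temperature. ΣQ_i = 0:
steam→water at 100 °C releases m L_v = 43.9·2260 = 99214; condensed water 100 °C→T: 183.5(T − 100); original water: 6688(T − 12.3); cup: 65.06(T − 12.3)
6936.6 T = 99214 + 18350 + 83063 = 200627
T ≈ 28.92 °C — below 100 °C, confirming all the steam condensed.

T_f ≈ 28.9 °C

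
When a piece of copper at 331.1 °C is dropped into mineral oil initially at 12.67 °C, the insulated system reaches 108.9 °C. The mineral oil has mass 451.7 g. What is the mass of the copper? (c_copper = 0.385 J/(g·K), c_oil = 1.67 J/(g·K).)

m ≈ 849 g

Conservation of energy gives ΣQ = 0:
m×0.385×(108.9 − 331.1) + 451.7×1.67×(108.9 − 12.67) = 0
-85.55 m = -72590
m = -72590/-85.55 ≈ 848.5 g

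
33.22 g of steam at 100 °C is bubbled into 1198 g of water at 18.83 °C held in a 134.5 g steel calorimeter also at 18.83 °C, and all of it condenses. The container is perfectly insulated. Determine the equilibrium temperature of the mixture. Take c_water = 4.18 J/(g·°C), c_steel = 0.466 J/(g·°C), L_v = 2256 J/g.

T_f ≈ 35.4 °C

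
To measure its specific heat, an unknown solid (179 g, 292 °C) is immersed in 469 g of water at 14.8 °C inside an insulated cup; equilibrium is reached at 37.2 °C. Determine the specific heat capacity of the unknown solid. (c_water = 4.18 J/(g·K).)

m_s c (T_s − T_f) = m_water c_water (T_f − T_0):
179×c×(292 − 37.2) = 469×4.18×(37.2 − 14.8)
45609 c = 43913  ⇒  c ≈ 0.9628 J/(g·K)

c ≈ 0.963 J/(g·K)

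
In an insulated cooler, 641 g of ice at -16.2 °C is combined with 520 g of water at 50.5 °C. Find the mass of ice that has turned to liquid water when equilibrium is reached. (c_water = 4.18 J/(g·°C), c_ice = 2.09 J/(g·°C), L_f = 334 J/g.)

m_melted ≈ 264 g

Cooling the water to 0 °C releases 520×4.18×50.5 = 109767 J.
Warming the ice to 0 °C takes 641×2.09×16.2 = 21703 J, leaving 88064 J for melting.
To melt every bit of ice: 641×334 = 214094 J.
88064 J < 214094 J, so only part of the ice melts and the system sits at 0 °C.
m_melted×334 = 88064  ⇒  m_melted ≈ 263.7 g.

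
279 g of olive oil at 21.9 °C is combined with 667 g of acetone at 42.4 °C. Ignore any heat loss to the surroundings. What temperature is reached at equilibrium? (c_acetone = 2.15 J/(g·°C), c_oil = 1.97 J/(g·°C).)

T_f ≈ 36.7 °C

With ΣQ=0 the equilibrium temperature is the m·c-weighted mean:
T_f = (1434*42.4 + 549.63*21.9) / (1434 + 549.63)
    = 72841 / 1983.7 ≈ 36.72 °C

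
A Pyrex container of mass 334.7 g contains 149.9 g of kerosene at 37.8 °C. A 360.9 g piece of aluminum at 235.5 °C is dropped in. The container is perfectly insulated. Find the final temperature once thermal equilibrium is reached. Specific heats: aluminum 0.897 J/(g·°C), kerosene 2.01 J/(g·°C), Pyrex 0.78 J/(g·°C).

T_f ≈ 110.0 °C

T_f is the heat-capacity-weighted average of the initial temperatures:
T_f = (323.73×235.5 + 301.3×37.8 + 261.07×37.8) / (323.73 + 301.3 + 261.07)
    = 97495 / 886.09 ≈ 110.03 °C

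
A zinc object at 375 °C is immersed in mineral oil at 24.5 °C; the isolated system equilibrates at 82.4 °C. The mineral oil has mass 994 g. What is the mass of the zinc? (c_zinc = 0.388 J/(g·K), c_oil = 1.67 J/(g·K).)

m ≈ 847 g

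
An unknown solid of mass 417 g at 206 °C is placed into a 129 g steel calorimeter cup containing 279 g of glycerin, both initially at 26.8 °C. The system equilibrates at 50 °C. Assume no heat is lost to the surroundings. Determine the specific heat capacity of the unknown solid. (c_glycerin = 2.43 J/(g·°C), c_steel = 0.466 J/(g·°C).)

c ≈ 0.263 J/(g·°C)

Heat gained plus heat lost sum to zero:
417·c·(50 − 206) + 279·2.43·(50 − 26.8) + 129·0.466·(50 − 26.8) = 0
-65052 c = -17124
c = -17124/-65052 ≈ 0.2632 J/(g·°C)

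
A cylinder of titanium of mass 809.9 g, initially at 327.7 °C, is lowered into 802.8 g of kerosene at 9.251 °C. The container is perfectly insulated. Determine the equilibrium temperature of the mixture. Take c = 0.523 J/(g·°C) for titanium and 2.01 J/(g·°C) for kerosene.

T_f ≈ 75.5 °C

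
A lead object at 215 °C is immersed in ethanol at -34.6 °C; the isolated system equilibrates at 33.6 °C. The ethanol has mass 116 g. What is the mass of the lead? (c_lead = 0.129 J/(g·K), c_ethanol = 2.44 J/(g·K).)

m ≈ 825 g

Heat gained plus heat lost sum to zero:
m×0.129×(33.6 − 215) + 116×2.44×(33.6 − (-34.6)) = 0
-23.4 m = -19303
m = -19303/-23.4 ≈ 824.9 g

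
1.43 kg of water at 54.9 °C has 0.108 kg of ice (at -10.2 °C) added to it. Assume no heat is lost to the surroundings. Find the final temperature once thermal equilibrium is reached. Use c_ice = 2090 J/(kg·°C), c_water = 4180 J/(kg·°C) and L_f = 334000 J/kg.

T_f ≈ 45.1 °C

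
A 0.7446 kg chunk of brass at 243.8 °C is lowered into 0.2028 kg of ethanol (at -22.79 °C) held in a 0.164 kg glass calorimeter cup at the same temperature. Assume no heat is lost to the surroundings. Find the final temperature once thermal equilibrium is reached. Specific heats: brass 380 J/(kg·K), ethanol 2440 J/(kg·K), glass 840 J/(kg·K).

Net heat exchanged in the isolated system is zero:
0.7446×380×(T − 243.8) + 0.2028×2440×(T − (-22.79)) + 0.164×840×(T − (-22.79)) = 0
915.54 T = 54566
T = 54566 / 915.54 = 59.6 °C

T_f ≈ 59.6 °C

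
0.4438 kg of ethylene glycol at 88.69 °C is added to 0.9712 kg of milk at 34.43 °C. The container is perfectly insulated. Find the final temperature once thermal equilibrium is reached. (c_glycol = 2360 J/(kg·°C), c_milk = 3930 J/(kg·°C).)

T_f ≈ 46.1 °C

Set heat shed by the hot body equal to heat absorbed by the cold body:
0.4438×2360×(88.69 − T) = 0.9712×3930×(T − 34.43)
1047.4(88.69 − T) = 3816.8(T − 34.43)
4864.2 T = 224304  ⇒  T ≈ 46.11 °C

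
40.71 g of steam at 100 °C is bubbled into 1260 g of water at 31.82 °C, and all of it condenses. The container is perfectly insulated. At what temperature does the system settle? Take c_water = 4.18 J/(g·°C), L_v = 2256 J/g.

Taking heat into each body as positive, Σ m c ΔT = 0:
latent heat released on condensation: 40.71×2256 = 91842; condensed water 100 °C→T: 170.17(T − 100); water warms: 1260×4.18×(T − 31.82) = 5266.8(T − 31.82)
5437 T = 91842 + 17017 + 167590 = 276448
T ≈ 50.85 °C, under the boiling point, so the assumption holds.

T_f ≈ 50.8 °C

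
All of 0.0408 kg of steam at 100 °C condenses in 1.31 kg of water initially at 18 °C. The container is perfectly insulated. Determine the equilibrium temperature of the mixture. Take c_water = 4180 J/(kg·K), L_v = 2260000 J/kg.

Net heat exchanged in the isolated system is zero:
latent heat released on condensation: 0.0408×2260000 = 92208
  condensed water 100 °C→T: 170.54(T − 100)
  original water: 5475.8(T − 18)
5646.3 T = 92208 + 17054 + 98564 = 207827
T ≈ 36.81 °C, under the boiling point, so the assumption holds.

T_f ≈ 36.8 °C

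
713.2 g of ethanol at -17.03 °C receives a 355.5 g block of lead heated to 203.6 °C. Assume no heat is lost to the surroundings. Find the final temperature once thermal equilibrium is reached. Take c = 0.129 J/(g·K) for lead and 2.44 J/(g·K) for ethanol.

T_f ≈ -11.4 °C

Heat gained plus heat lost sum to zero:
355.5×0.129×(T − 203.6) + 713.2×2.44×(T − (-17.03)) = 0
(45.86 + 1740.2) T = 45.86×203.6 + 1740.2×(-17.03)
T ≈ -11.37 °C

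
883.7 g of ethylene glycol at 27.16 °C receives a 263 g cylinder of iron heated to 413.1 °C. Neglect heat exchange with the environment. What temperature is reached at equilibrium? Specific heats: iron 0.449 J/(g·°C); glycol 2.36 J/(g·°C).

Taking heat into each body as positive, Σ m c ΔT = 0:
263·0.449·(T − 413.1) + 883.7·2.36·(T − 27.16) = 0
2203.6 T = 105425
T ≈ 47.84 °C

T_f ≈ 47.8 °C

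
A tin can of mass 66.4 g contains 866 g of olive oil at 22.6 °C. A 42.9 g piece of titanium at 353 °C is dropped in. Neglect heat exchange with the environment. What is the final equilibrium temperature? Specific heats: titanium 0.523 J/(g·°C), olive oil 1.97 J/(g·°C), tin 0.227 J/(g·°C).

T_f ≈ 26.9 °C

T_f = Σ m_i c_i T_i / Σ m_i c_i:
T_f = (22.44×353 + 1706×22.6 + 15.07×22.6) / (22.44 + 1706 + 15.07)
    = 46817 / 1743.5 ≈ 26.85 °C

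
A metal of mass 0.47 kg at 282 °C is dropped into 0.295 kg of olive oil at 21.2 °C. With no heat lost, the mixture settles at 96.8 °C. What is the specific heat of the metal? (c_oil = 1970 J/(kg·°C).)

c ≈ 505 J/(kg·°C)

Heat lost by the metal = heat gained by the oil:
0.47×c×(282 − 96.8) = 0.295×1970×(96.8 − 21.2)
87.04 c = 43935  ⇒  c ≈ 504.7 J/(kg·°C)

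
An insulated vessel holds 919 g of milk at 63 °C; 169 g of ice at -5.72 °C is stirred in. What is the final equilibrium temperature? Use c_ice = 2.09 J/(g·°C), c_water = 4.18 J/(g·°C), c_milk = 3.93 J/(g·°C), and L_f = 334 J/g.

Setting the total heat transfer to zero:
ice -5.72→0 °C: 169×2.09×5.72 = 2020.4
  melt ice: 169×334 = 56446
  warm the meltwater: 706.42 T
  milk cools: 919×3.93×(T − 63) = 3611.7(T − 63)
4318.1 T = 227535 − 58466 = 169069
T ≈ 39.15 °C. Since T > 0 °C, the all-ice-melts assumption holds.

T_f ≈ 39.2 °C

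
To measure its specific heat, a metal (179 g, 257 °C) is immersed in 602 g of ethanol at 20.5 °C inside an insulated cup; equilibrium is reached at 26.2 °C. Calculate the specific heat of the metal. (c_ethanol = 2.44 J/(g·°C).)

Heat lost by the metal = heat gained by the ethanol:
179·c·(257 − 26.2) = 602·2.44·(26.2 − 20.5)
41313 c = 8372.6  ⇒  c ≈ 0.2027 J/(g·°C)

c ≈ 0.203 J/(g·°C)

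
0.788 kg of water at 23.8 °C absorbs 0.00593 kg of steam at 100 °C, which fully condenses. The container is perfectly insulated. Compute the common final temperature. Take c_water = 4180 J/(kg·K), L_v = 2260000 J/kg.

T_f ≈ 28.4 °C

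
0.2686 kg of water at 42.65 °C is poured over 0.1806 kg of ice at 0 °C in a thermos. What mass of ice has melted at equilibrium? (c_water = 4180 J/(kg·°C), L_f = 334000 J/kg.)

m_melted ≈ 0.143 kg

Cooling the water to 0 °C releases 0.2686×4180×42.65 = 47885 J.
Melting all 0.1806 kg of ice would need 0.1806×334000 = 60320 J.
Since 47885 < 60320 J, not all the ice melts; equilibrium is at 0 °C.
m_melted×334000 = 47885  ⇒  m_melted ≈ 0.1434 kg.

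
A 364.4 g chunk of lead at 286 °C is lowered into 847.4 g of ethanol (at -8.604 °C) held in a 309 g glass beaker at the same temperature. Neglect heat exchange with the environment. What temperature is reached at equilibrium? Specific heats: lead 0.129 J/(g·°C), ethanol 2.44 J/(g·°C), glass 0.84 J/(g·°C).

T_f ≈ -2.8 °C

Setting the total heat transfer to zero:
364.4*0.129*(T − 286) + 847.4*2.44*(T − (-8.604)) + 309*0.84*(T − (-8.604)) = 0
(47.01 + 2067.7 + 259.56) T = 47.01*286 + 2067.7*(-8.604) + 259.56*(-8.604)
T = -6579.2/2374.2 ≈ -2.77 °C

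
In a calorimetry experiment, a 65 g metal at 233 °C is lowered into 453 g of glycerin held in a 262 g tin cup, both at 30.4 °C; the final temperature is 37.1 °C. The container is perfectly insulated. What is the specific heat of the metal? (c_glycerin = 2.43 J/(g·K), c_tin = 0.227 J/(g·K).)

c ≈ 0.61 J/(g·K)

Setting the total heat transfer to zero:
65·c·(37.1 − 233) + 453·2.43·(37.1 − 30.4) + 262·0.227·(37.1 − 30.4) = 0
-12734 c = -7773.8
c = -7773.8/-12734 ≈ 0.6105 J/(g·K)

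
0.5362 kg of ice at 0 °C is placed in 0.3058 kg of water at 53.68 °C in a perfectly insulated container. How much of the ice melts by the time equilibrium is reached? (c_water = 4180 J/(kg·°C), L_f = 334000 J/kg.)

Cooling the water to 0 °C releases 0.3058·4180·53.68 = 68616 J.
To melt every bit of ice: 0.5362·334000 = 179091 J.
68616 J < 179091 J, so only part of the ice melts and the system sits at 0 °C.
m_melt = 68616 / L_f = 0.2054 kg.

m_melted ≈ 0.205 kg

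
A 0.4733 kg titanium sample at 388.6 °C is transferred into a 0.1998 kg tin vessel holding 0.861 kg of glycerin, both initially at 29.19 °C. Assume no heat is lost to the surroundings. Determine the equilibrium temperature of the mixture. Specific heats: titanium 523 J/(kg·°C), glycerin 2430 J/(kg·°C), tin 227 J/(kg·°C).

T_f = Σ m_i c_i T_i / Σ m_i c_i:
T_f = (247.54*388.6 + 2092.2*29.19 + 45.35*29.19) / (247.54 + 2092.2 + 45.35)
    = 158589 / 2385.1 ≈ 66.49 °C

T_f ≈ 66.5 °C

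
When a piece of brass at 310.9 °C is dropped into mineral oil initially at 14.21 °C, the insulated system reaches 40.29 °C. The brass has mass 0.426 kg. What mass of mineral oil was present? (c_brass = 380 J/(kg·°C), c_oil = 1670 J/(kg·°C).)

m ≈ 1.01 kg

Heat gained plus heat lost sum to zero:
0.426×380×(40.29 − 310.9) + m×1670×(40.29 − 14.21) = 0
43554 m = 43806
m = 43806/43554 ≈ 1.006 kg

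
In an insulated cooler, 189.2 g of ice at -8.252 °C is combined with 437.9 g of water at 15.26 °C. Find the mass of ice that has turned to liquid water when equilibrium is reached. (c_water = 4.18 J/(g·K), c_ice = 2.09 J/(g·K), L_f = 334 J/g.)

m_melted ≈ 73.9 g

Heat available from the water dropping to 0 °C: 437.9·4.18·15.26 = 27932 J.
Warming the ice to 0 °C takes 189.2·2.09·8.252 = 3263.1 J, leaving 24669 J for melting.
Melting all 189.2 g of ice would need 189.2·334 = 63193 J.
That's not enough to melt it all — equilibrium is at 0 °C with ice remaining.
m_melted·334 = 24669  ⇒  m_melted ≈ 73.86 g.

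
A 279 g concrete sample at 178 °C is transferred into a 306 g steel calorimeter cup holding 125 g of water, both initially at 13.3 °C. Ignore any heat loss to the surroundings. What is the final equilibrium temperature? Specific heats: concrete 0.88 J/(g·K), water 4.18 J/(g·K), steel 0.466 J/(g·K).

T_f ≈ 57.7 °C

Let T be the final temperature. ΣQ_i = 0:
279*0.88*(T − 178) + 125*4.18*(T − 13.3) + 306*0.466*(T − 13.3) = 0
245.52(T − 178) + 522.5(T − 13.3) + 142.6(T − 13.3) = 0
910.62 T = 52548
T = 52548/910.62 ≈ 57.71 °C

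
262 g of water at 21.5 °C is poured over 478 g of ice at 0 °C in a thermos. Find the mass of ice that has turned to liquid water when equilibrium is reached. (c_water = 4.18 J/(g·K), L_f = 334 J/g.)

Heat available from the water dropping to 0 °C: 262×4.18×21.5 = 23546 J.
Fully melting the ice requires m_ice L_f = 478×334 = 159652 J.
Since 23546 < 159652 J, not all the ice melts; equilibrium is at 0 °C.
m_melt = 23546 / L_f = 70.5 g.

m_melted ≈ 70.5 g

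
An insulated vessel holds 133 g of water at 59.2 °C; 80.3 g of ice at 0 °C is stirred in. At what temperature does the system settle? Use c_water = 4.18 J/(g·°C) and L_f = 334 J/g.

Net heat exchanged in the isolated system is zero:
latent heat to melt: 80.3×334 = 26820
  warm the meltwater: 335.65 T
  water: 555.94(T − 59.2)
891.59 T = 32912 − 26820 = 6091.4
T ≈ 6.83 °C. Since T > 0 °C, the all-ice-melts assumption holds.

T_f ≈ 6.8 °C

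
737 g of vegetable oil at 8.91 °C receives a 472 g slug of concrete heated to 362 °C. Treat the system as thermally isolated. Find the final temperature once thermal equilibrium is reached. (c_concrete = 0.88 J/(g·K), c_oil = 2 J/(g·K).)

T_f ≈ 86.5 °C

Energy conservation, ΣQ = 0:
472·0.88·(T − 362) + 737·2·(T − 8.91) = 0
415.36(T − 362) + 1474(T − 8.91) = 0
(415.36 + 1474) T = 415.36·362 + 1474·8.91
T = 163494/1889.4 ≈ 86.53 °C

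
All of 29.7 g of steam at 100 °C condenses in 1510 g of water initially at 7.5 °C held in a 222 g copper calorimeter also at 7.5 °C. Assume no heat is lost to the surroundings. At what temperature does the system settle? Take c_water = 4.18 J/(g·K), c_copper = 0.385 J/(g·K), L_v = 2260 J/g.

Heat gained plus heat lost sum to zero:
latent heat released on condensation: 29.7·2260 = 67122
  condensed water 100 °C→T: 124.15(T − 100)
  original water: 6311.8(T − 7.5)
  copper cup: 222·0.385·(T − 7.5) = 85.47(T − 7.5)
6521.4 T = 67122 + 12415 + 47980 = 127516
T ≈ 19.55 °C, under the boiling point, so the assumption holds.

T_f ≈ 19.6 °C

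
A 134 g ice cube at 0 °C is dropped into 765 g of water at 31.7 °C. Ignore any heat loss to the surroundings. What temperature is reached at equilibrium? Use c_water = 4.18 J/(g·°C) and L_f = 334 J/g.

Energy conservation, ΣQ = 0:
fusion: m_ice L_f = 134·334 = 44756
  warm the meltwater: 560.12 T
  water cools: 765·4.18·(T − 31.7) = 3197.7(T − 31.7)
3757.8 T = 101367 − 44756 = 56611
T ≈ 15.06 °C. Since T > 0 °C, the all-ice-melts assumption holds.

T_f ≈ 15.1 °C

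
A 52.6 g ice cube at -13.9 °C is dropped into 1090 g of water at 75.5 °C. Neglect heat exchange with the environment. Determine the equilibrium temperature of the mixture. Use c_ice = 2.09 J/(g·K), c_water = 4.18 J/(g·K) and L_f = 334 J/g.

Heat gained plus heat lost sum to zero:
ice -13.9→0 °C: 52.6×2.09×13.9 = 1528.1
  fusion: m_ice L_f = 52.6×334 = 17568
  meltwater 0→T: 52.6×4.18×T = 219.87 T
  water: 4556.2(T − 75.5)
4776.1 T = 343993 − 19096 = 324897
T ≈ 68.03 °C (positive, so assuming full melt was valid).

T_f ≈ 68.0 °C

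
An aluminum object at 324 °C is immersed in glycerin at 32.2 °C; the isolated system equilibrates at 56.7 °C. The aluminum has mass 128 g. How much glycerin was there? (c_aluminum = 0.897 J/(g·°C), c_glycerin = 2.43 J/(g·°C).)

|Q_aluminum| = |Q_glycerin|:
128×0.897×(324 − 56.7) = m×2.43×(56.7 − 32.2)
59.54 m = 30690  ⇒  m ≈ 515.5 g

m ≈ 516 g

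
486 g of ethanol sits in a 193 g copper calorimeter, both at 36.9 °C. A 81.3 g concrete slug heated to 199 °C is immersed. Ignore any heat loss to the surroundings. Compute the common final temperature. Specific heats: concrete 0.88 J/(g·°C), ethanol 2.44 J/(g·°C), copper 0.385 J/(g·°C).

Taking heat into each body as positive, Σ m c ΔT = 0:
81.3×0.88×(T − 199) + 486×2.44×(T − 36.9) + 193×0.385×(T − 36.9) = 0
1331.7 T = 60737
T = 60737 / 1331.7 = 45.6 °C

T_f ≈ 45.6 °C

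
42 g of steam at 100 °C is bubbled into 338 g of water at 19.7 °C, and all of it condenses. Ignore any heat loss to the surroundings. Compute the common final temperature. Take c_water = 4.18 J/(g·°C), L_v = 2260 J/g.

Conservation of energy gives ΣQ = 0:
latent heat released on condensation: 42·2260 = 94920
  condensate cools 100→T: 42·4.18·(T − 100) = 175.56(T − 100)
  water warms: 338·4.18·(T − 19.7) = 1412.8(T − 19.7)
1588.4 T = 94920 + 17556 + 27833 = 140309
T ≈ 88.33 °C, under the boiling point, so the assumption holds.

T_f ≈ 88.3 °C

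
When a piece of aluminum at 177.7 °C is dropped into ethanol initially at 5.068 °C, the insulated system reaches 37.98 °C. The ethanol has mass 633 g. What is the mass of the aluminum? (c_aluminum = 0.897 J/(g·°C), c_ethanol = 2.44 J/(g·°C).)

m ≈ 406 g

|Q_aluminum| = |Q_ethanol|:
m×0.897×(177.7 − 37.98) = 633×2.44×(37.98 − 5.068)
125.33 m = 50833  ⇒  m ≈ 405.6 g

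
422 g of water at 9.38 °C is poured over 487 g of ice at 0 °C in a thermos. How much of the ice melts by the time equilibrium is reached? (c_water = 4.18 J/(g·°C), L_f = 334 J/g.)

m_melted ≈ 49.5 g

Cooling the water to 0 °C releases 422·4.18·9.38 = 16546 J.
Fully melting the ice requires m_ice L_f = 487·334 = 162658 J.
That's not enough to melt it all — equilibrium is at 0 °C with ice remaining.
Mass melted = 16546/334 ≈ 49.54 g.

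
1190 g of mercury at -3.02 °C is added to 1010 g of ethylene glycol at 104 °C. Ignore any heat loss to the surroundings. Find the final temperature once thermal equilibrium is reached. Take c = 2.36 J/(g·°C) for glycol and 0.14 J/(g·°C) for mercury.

T_f ≈ 97.0 °C

Set heat shed by the hot body equal to heat absorbed by the cold body:
1010*2.36*(104 − T) = 1190*0.14*(T − (-3.02))
2383.6(104 − T) = 166.6(T − (-3.02))
2550.2 T = 247391  ⇒  T ≈ 97.01 °C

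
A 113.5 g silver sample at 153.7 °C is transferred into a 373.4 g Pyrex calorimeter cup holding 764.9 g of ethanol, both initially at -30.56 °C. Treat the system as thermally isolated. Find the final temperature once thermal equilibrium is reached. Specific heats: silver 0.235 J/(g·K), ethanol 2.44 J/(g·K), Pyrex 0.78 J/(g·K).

T_f ≈ -28.3 °C

Net heat exchanged in the isolated system is zero:
113.5*0.235*(T − 153.7) + 764.9*2.44*(T − (-30.56)) + 373.4*0.78*(T − (-30.56)) = 0
2184.3 T = -61837
T = -61837 / 2184.3 = -28.3 °C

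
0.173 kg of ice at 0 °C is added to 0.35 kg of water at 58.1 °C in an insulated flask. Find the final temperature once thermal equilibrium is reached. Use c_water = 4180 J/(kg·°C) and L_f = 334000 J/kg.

T_f ≈ 12.5 °C

Setting the total heat transfer to zero:
fusion: m_ice L_f = 0.173·334000 = 57782; warm the meltwater: 723.14 T; water cools: 0.35·4180·(T − 58.1) = 1463(T − 58.1)
2186.1 T = 85000 − 57782 = 27218
T ≈ 12.45 °C (positive, so assuming full melt was valid).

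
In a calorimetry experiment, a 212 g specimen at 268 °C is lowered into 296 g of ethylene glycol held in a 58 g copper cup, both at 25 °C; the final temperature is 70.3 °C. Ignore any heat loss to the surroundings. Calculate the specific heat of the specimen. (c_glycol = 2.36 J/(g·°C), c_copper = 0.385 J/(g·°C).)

Conservation of energy gives ΣQ = 0:
212×c×(70.3 − 268) + 296×2.36×(70.3 − 25) + 58×0.385×(70.3 − 25) = 0
-41912 c = -32656
c = -32656/-41912 ≈ 0.7792 J/(g·°C)

c ≈ 0.779 J/(g·°C)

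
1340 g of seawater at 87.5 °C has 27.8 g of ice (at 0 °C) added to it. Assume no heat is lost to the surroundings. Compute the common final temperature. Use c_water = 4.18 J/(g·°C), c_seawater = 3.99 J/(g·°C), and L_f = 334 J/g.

T_f ≈ 83.9 °C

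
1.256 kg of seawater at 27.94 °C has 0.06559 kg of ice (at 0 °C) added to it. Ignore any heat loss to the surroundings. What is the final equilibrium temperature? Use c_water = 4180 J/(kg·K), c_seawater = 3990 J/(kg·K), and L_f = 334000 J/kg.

Heat gained plus heat lost sum to zero:
melt ice: 0.06559×334000 = 21907
  warm the meltwater: 274.17 T
  seawater: 5011.4(T − 27.94)
5285.6 T = 140020 − 21907 = 118113
T ≈ 22.35 °C (positive, so assuming full melt was valid).

T_f ≈ 22.3 °C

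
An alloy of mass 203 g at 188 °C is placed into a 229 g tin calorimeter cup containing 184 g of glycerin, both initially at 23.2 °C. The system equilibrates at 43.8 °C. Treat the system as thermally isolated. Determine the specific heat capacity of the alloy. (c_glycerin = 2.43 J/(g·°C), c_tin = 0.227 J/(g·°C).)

Taking heat into each body as positive, Σ m c ΔT = 0:
203·c·(43.8 − 188) + 184·2.43·(43.8 − 23.2) + 229·0.227·(43.8 − 23.2) = 0
-29273 c = -10282
c = -10282/-29273 ≈ 0.3512 J/(g·°C)

c ≈ 0.351 J/(g·°C)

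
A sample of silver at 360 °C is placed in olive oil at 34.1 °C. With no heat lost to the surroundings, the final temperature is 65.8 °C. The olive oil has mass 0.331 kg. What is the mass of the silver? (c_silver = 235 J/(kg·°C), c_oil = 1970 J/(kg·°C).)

m ≈ 0.299 kg

Heat gained plus heat lost sum to zero:
m×235×(65.8 − 360) + 0.331×1970×(65.8 − 34.1) = 0
-69137 m = -20671
m = -20671/-69137 ≈ 0.299 kg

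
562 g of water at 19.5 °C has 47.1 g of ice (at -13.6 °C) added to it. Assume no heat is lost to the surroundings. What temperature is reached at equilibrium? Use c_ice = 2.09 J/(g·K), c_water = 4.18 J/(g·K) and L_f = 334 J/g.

T_f ≈ 11.3 °C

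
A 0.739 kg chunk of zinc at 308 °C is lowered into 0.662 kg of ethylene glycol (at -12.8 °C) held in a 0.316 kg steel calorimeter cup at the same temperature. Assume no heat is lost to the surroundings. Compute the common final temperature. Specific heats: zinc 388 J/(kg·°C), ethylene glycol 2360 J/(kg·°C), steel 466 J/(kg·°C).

T_f ≈ 33.3 °C

Taking heat into each body as positive, Σ m c ΔT = 0:
0.739*388*(T − 308) + 0.662*2360*(T − (-12.8)) + 0.316*466*(T − (-12.8)) = 0
(286.73 + 1562.3 + 147.26) T = 286.73*308 + 1562.3*(-12.8) + 147.26*(-12.8)
T = 66431 / 1996.3 = 33.3 °C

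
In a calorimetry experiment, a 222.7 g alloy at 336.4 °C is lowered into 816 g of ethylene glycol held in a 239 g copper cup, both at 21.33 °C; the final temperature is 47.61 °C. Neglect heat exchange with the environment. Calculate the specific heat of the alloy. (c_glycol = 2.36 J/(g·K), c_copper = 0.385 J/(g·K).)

c ≈ 0.825 J/(g·K)

Conservation of energy gives ΣQ = 0:
222.7×c×(47.61 − 336.4) + 816×2.36×(47.61 − 21.33) + 239×0.385×(47.61 − 21.33) = 0
-64314 c = -53027
c = -53027/-64314 ≈ 0.8245 J/(g·K)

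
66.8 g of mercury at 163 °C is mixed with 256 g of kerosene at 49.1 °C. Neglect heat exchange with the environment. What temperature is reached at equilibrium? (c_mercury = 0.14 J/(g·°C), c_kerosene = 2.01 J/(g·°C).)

T_f ≈ 51.1 °C

Setting the total heat transfer to zero:
66.8*0.14*(T − 163) + 256*2.01*(T − 49.1) = 0
523.91 T = 26789
T = 26789 / 523.91 = 51.1 °C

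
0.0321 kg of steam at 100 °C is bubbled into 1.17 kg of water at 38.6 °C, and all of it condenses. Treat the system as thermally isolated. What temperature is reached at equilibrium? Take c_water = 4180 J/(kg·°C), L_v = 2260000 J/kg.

Energy conservation, ΣQ = 0:
steam→water at 100 °C releases m L_v = 0.0321·2260000 = 72546; condensate cools 100→T: 0.0321·4180·(T − 100) = 134.18(T − 100); water warms: 1.17·4180·(T − 38.6) = 4890.6(T − 38.6)
5024.8 T = 72546 + 13418 + 188777 = 274741
T ≈ 54.68 °C, under the boiling point, so the assumption holds.

T_f ≈ 54.7 °C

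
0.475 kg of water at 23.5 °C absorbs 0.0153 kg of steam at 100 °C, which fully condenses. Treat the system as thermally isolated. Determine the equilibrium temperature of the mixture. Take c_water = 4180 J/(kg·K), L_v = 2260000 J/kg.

T_f ≈ 42.8 °C

Sum of m c ΔT and latent-heat terms is zero:
steam→water at 100 °C releases m L_v = 0.0153×2260000 = 34578; condensed water 100 °C→T: 63.95(T − 100); water warms: 0.475×4180×(T − 23.5) = 1985.5(T − 23.5)
2049.5 T = 34578 + 6395.4 + 46659 = 87633
T ≈ 42.76 °C — below 100 °C, confirming all the steam condensed.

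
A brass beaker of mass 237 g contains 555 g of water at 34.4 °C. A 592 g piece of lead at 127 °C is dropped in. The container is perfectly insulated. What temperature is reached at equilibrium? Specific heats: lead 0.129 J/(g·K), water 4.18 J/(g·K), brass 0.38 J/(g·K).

Conservation of energy gives ΣQ = 0:
592*0.129*(T − 127) + 555*4.18*(T − 34.4) + 237*0.38*(T − 34.4) = 0
(76.37 + 2319.9 + 90.06) T = 76.37*127 + 2319.9*34.4 + 90.06*34.4
T = 92601 / 2486.3 = 37.2 °C

T_f ≈ 37.2 °C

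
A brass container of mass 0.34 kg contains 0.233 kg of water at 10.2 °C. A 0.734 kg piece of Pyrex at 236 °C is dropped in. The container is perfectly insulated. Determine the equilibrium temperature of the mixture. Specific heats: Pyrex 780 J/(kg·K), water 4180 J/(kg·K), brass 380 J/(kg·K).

T_f ≈ 87.3 °C

Conservation of energy gives ΣQ = 0:
0.734·780·(T − 236) + 0.233·4180·(T − 10.2) + 0.34·380·(T − 10.2) = 0
572.52(T − 236) + 973.94(T − 10.2) + 129.2(T − 10.2) = 0
(572.52 + 973.94 + 129.2) T = 572.52·236 + 973.94·10.2 + 129.2·10.2
T ≈ 87.35 °C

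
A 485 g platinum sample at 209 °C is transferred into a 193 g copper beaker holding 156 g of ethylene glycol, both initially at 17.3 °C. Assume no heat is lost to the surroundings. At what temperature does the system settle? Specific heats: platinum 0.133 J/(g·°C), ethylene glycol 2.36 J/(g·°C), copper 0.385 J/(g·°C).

T_f ≈ 41.7 °C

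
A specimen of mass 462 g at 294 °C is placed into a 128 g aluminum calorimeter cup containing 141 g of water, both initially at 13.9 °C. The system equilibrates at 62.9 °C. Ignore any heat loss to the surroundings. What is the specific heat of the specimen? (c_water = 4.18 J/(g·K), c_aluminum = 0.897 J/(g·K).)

c ≈ 0.323 J/(g·K)

Taking heat into each body as positive, Σ m c ΔT = 0:
462×c×(62.9 − 294) + 141×4.18×(62.9 − 13.9) + 128×0.897×(62.9 − 13.9) = 0
-106768 c = -34506
c = -34506/-106768 ≈ 0.3232 J/(g·K)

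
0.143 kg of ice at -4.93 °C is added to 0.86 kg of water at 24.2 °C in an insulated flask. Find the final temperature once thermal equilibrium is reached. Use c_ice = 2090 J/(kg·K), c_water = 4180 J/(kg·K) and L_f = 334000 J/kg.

T_f ≈ 9.0 °C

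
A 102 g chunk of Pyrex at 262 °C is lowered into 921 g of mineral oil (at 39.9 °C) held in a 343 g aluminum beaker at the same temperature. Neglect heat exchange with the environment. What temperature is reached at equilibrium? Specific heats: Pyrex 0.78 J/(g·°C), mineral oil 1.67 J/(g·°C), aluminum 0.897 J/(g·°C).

T_f ≈ 49.1 °C

Net heat exchanged in the isolated system is zero:
102*0.78*(T − 262) + 921*1.67*(T − 39.9) + 343*0.897*(T − 39.9) = 0
79.56(T − 262) + 1538.1(T − 39.9) + 307.67(T − 39.9) = 0
(79.56 + 1538.1 + 307.67) T = 79.56*262 + 1538.1*39.9 + 307.67*39.9
T = 94490/1925.3 ≈ 49.08 °C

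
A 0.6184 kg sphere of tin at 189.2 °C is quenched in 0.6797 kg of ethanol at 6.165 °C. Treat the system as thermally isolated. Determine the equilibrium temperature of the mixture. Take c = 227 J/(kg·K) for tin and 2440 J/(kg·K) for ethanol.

T_f = Σ m_i c_i T_i / Σ m_i c_i:
T_f = (140.38*189.2 + 1658.5*6.165) / (140.38 + 1658.5)
    = 36784 / 1798.8 ≈ 20.45 °C

T_f ≈ 20.4 °C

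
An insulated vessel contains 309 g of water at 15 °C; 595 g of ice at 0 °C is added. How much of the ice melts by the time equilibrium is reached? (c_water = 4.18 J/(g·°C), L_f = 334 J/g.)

m_melted ≈ 58 g

Cooling the water to 0 °C releases 309·4.18·15 = 19374 J.
To melt every bit of ice: 595·334 = 198730 J.
19374 J < 198730 J, so only part of the ice melts and the system sits at 0 °C.
Mass melted = 19374/334 ≈ 58.01 g.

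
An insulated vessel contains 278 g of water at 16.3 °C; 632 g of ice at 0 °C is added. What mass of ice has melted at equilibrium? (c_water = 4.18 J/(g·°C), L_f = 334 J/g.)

Water can give up m c ΔT = 278×4.18×16.3 = 18941 J before reaching 0 °C.
To melt every bit of ice: 632×334 = 211088 J.
Since 18941 < 211088 J, not all the ice melts; equilibrium is at 0 °C.
Mass melted = 18941/334 ≈ 56.71 g.

m_melted ≈ 56.7 g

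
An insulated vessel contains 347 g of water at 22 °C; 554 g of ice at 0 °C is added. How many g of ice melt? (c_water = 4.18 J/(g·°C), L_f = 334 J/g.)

m_melted ≈ 95.5 g

Heat available from the water dropping to 0 °C: 347×4.18×22 = 31910 J.
Fully melting the ice requires m_ice L_f = 554×334 = 185036 J.
That's not enough to melt it all — equilibrium is at 0 °C with ice remaining.
Mass melted = 31910/334 ≈ 95.54 g.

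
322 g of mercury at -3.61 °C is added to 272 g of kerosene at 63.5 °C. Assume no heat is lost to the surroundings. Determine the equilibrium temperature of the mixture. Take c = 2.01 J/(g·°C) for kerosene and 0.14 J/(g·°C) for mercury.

T_f ≈ 58.4 °C

With ΣQ=0 the equilibrium temperature is the m·c-weighted mean:
T_f = (546.72*63.5 + 45.08*(-3.61)) / (546.72 + 45.08)
    = 34554 / 591.8 ≈ 58.39 °C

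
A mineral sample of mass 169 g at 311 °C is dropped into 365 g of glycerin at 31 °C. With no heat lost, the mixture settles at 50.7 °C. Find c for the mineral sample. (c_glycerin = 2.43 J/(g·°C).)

Heat lost by the mineral sample = heat gained by the glycerin:
169×c×(311 − 50.7) = 365×2.43×(50.7 − 31)
43991 c = 17473  ⇒  c ≈ 0.3972 J/(g·°C)

c ≈ 0.397 J/(g·°C)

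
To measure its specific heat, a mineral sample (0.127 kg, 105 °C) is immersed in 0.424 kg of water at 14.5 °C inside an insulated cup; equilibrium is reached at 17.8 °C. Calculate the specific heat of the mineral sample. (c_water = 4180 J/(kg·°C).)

Heat lost by the mineral sample = heat gained by the water:
0.127·c·(105 − 17.8) = 0.424·4180·(17.8 − 14.5)
11.07 c = 5848.7  ⇒  c ≈ 528.1 J/(kg·°C)

c ≈ 528 J/(kg·°C)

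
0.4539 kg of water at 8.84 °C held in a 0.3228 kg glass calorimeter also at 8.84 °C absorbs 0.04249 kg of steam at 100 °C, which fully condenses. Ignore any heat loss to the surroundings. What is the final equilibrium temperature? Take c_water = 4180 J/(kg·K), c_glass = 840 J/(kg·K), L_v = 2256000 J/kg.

T_f ≈ 56.6 °C

Conservation of energy gives ΣQ = 0:
latent heat released on condensation: 0.04249×2256000 = 95857; condensate cools 100→T: 0.04249×4180×(T − 100) = 177.61(T − 100); water warms: 0.4539×4180×(T − 8.84) = 1897.3(T − 8.84); glass cup: 0.3228×840×(T − 8.84) = 271.15(T − 8.84)
2346.1 T = 95857 + 17761 + 19169 = 132787
T ≈ 56.60 °C — below 100 °C, confirming all the steam condensed.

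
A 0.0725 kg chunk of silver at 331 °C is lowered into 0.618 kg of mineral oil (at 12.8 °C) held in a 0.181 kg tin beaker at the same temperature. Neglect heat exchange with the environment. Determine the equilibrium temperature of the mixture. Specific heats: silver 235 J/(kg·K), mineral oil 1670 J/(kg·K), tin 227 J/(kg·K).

T_f is the heat-capacity-weighted average of the initial temperatures:
T_f = (17.04*331 + 1032.1*12.8 + 41.09*12.8) / (17.04 + 1032.1 + 41.09)
    = 19376 / 1090.2 ≈ 17.77 °C

T_f ≈ 17.8 °C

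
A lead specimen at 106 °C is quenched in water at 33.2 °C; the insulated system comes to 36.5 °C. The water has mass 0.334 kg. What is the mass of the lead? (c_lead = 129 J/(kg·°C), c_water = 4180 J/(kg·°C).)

Heat gained plus heat lost sum to zero:
m×129×(36.5 − 106) + 0.334×4180×(36.5 − 33.2) = 0
-8965.5 m = -4607.2
m = -4607.2/-8965.5 ≈ 0.5139 kg

m ≈ 0.514 kg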